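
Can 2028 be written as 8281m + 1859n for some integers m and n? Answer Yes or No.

By Bézout, 8281m + 1859n = 2028 has integer solutions iff gcd(8281, 1859) | 2028.
Euclid: 8281 = 4·1859 + 845; 1859 = 2·845 + 169; 845 = 5·169 + 0. gcd = 169; 2028 mod 169 = 0. Yes.

Yes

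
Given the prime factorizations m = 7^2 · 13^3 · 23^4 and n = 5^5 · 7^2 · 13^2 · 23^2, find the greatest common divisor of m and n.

4380649

min exponent per shared prime: 7^2 · 13^2 · 23^2 = 4380649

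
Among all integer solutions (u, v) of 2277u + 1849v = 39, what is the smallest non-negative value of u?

gcd(2277, 1849) = 1 (Euclid: 2277 = 1·1849 + 428; 1849 = 4·428 + 137; 428 = 3·137 + 17; 137 = 8·17 + 1; 17 = 17·1 + 0), and 1 | 39.
Extended Euclid: 2277·(-108) + 1849·(133) = 1. Scale by 39: u₀ = -4212.
General solution u = u₀ + 1849t; reducing mod 1849 gives u = 1335 (and v = -1644).

1335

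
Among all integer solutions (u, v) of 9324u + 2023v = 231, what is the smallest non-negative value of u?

Reduce mod 2023: 9324u ≡ 231 (mod 2023). With g = gcd(9324, 2023) = 7 dividing 231, divide through: 1332u ≡ 33 (mod 289).
Since gcd(1332, 289) = 1, u ≡ 33·(1332)⁻¹ ≡ 235 (mod 289). Smallest non-negative: 235.

235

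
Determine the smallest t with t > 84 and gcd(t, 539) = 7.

gcd(t, 539) = 7 forces 7 | t; write t = 7s. Then gcd(7s, 7·77) = 7·gcd(s, 77), so need gcd(s, 77) = 1.
7s > 84 gives s ≥ 13. The least s ≥ 13 coprime to 77 is 13, so t = 7·13 = 91.

91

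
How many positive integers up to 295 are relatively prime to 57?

57 = 3·19. Inclusion–exclusion on these primes:
295 − ⌊295/3⌋ − ⌊295/19⌋ + ⌊295/57⌋ = 187

187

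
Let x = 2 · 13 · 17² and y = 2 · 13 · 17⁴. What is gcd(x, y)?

min exponent per shared prime: 2 · 13 · 17² = 7514

7514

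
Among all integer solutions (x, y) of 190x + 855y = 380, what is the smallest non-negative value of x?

2

Euclid: 855 = 4·190 + 95; 190 = 2·95 + 0 → gcd = 95; 380 = 95·4.
Back-substitution yields 190·(-4) + 855·(1) = 95, so one solution is x = -4·4 = -16, y = 1·4 = 4.
Solutions in x differ by 855/95 = 9; the one in [0, 9) is -16 mod 9 = 2.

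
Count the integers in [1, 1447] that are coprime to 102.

454

Prime factors of 102: 2, 3, 17. Count integers ≤ 1447 divisible by none of them.
By inclusion–exclusion: 1447 − ⌊1447/2⌋ − ⌊1447/3⌋ − ⌊1447/17⌋ + ⌊1447/6⌋ + ⌊1447/34⌋ + ⌊1447/51⌋ − ⌊1447/102⌋ = 454.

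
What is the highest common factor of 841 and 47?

841 = 29²
47 = 47
Common: 1 = 1

1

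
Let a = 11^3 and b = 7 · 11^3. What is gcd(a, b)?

1331

min exponent per shared prime: 11^3 = 1331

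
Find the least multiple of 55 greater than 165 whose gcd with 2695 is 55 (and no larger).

Multiples of 55 above 165: 55·4, 55·5, … . Need the cofactor coprime to 2695/55 = 49.
Checking s = 4, 5, … the first with gcd(s, 49) = 1 is s = 4, giving 220.

220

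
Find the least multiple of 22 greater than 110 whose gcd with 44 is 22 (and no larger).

Multiples of 22 above 110: 22·6, 22·7, … . Need the cofactor coprime to 44/22 = 2.
Checking s = 6, 7, … the first with gcd(s, 2) = 1 is s = 7, giving 154.

154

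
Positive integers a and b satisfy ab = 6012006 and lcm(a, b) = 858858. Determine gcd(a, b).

gcd·lcm = product, so gcd = 6012006/858858 = 7.

7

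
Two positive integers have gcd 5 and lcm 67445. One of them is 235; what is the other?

Using uv = gcd(u,v)·lcm(u,v) = 5·67445 = 337225, we get v = 337225/235 = 1435.

1435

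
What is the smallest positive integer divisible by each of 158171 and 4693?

57099731

gcd first: 158171 = 33·4693 + 3302; 4693 = 1·3302 + 1391; 3302 = 2·1391 + 520; 1391 = 2·520 + 351; 520 = 1·351 + 169; 351 = 2·169 + 13; 169 = 13·13 + 0 → gcd = 13
lcm = 158171·4693/gcd = 742296503/13 = 57099731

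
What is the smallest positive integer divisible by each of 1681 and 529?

889249

gcd first: 1681 = 3·529 + 94; 529 = 5·94 + 59; 94 = 1·59 + 35; 59 = 1·35 + 24; 35 = 1·24 + 11; 24 = 2·11 + 2; 11 = 5·2 + 1; 2 = 2·1 + 0 → gcd = 1
lcm = 1681·529/gcd = 889249/1 = 889249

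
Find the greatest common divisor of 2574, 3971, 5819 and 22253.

11

2574 = 2 · 3² · 11 · 13; 3971 = 11 · 19²; 5819 = 11 · 23²; 22253 = 7 · 11 · 17²
gcd takes min exponent of each prime: 11 = 11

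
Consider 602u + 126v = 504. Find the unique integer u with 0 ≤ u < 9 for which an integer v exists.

0

Euclid: 602 = 4·126 + 98; 126 = 1·98 + 28; 98 = 3·28 + 14; 28 = 2·14 + 0 → gcd = 14; 504 = 14·36.
Back-substitution yields 602·(4) + 126·(-19) = 14, so one solution is u = 4·36 = 144, v = -19·36 = -684.
Solutions in u differ by 126/14 = 9; the one in [0, 9) is 144 mod 9 = 0.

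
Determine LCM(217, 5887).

182497

217 = 7 · 31; 5887 = 7 · 29²
max exponents: 7 · 29² · 31 = 182497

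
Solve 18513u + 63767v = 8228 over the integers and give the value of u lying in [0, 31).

Reduce mod 63767: 18513u ≡ 8228 (mod 63767). With g = gcd(18513, 63767) = 2057 dividing 8228, divide through: 9u ≡ 4 (mod 31).
Since gcd(9, 31) = 1, u ≡ 4·(9)⁻¹ ≡ 28 (mod 31). Smallest non-negative: 28.

28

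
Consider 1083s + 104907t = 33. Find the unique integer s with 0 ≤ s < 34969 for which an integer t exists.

9493

gcd(1083, 104907) = 3 (Euclid: 104907 = 96·1083 + 939; 1083 = 1·939 + 144; 939 = 6·144 + 75; 144 = 1·75 + 69; 75 = 1·69 + 6; 69 = 11·6 + 3; 6 = 2·3 + 0), and 3 | 33.
Extended Euclid: 1083·(16758) + 104907·(-173) = 3. Scale by 11: s₀ = 184338.
General solution s = s₀ + 34969k; reducing mod 34969 gives s = 9493 (and t = -98).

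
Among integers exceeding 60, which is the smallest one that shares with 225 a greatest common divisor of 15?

225 = 15·15. Any m with gcd(m, 225) = 15 is a multiple of 15, say 15s, with s coprime to 15.
Need s > 60/15, so s ≥ 5. First s ≥ 5 with gcd(s, 15) = 1 is s = 7. Thus m = 15·7 = 105.

105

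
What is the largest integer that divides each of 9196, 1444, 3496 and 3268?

76

9196 = 2² · 11² · 19; 1444 = 2² · 19²; 3496 = 2³ · 19 · 23; 3268 = 2² · 19 · 43
gcd takes min exponent of each prime: 2² · 19 = 76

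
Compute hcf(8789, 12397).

8789 = 11 · 17 · 47
12397 = 7² · 11 · 23
Common: 11 = 11

11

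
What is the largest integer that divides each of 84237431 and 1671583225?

289

Euclid: 1671583225 = 19·84237431 + 71072036; 84237431 = 1·71072036 + 13165395; 71072036 = 5·13165395 + 5245061; 13165395 = 2·5245061 + 2675273; 5245061 = 1·2675273 + 2569788; 2675273 = 1·2569788 + 105485; 2569788 = 24·105485 + 38148; 105485 = 2·38148 + 29189; 38148 = 1·29189 + 8959; 29189 = 3·8959 + 2312; 8959 = 3·2312 + 2023; 2312 = 1·2023 + 289; 2023 = 7·289 + 0. Last nonzero remainder: 289.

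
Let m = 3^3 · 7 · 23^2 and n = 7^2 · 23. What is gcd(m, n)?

min exponent per shared prime: 7 · 23 = 161

161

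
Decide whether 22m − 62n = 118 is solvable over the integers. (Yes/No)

Yes

By Bézout, 22m − 62n = 118 has integer solutions iff gcd(22, 62) | 118.
Euclid: 62 = 2·22 + 18; 22 = 1·18 + 4; 18 = 4·4 + 2; 4 = 2·2 + 0. gcd = 2; 118 mod 2 = 0. Yes.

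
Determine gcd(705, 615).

15

Euclid: 705 = 1·615 + 90; 615 = 6·90 + 75; 90 = 1·75 + 15; 75 = 5·15 + 0. Last nonzero remainder: 15.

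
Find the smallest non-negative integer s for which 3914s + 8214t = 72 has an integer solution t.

Euclid: 8214 = 2·3914 + 386; 3914 = 10·386 + 54; 386 = 7·54 + 8; 54 = 6·8 + 6; 8 = 1·6 + 2; 6 = 3·2 + 0 → gcd = 2; 72 = 2·36.
Back-substitution yields 3914·(-1064) + 8214·(507) = 2, so one solution is s = -1064·36 = -38304, t = 507·36 = 18252.
Solutions in s differ by 8214/2 = 4107; the one in [0, 4107) is -38304 mod 4107 = 2766.

2766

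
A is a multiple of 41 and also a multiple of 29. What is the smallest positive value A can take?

gcd first: 41 = 1·29 + 12; 29 = 2·12 + 5; 12 = 2·5 + 2; 5 = 2·2 + 1; 2 = 2·1 + 0 → gcd = 1
lcm = 41·29/gcd = 1189/1 = 1189

1189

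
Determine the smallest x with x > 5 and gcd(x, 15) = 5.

Multiples of 5 above 5: 5·2, 5·3, … . Need the cofactor coprime to 15/5 = 3.
Checking s = 2, 3, … the first with gcd(s, 3) = 1 is s = 2, giving 10.

10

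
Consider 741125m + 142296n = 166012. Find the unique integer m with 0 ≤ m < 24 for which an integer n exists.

20

Reduce mod 142296: 741125m ≡ 166012 (mod 142296). With g = gcd(741125, 142296) = 5929 dividing 166012, divide through: 125m ≡ 28 (mod 24).
Since gcd(125, 24) = 1, m ≡ 28·(125)⁻¹ ≡ 20 (mod 24). Smallest non-negative: 20.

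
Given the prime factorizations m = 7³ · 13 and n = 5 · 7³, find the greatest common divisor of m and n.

min exponent per shared prime: 7³ = 343

343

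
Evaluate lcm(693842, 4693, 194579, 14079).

693842 = 2 · 19² · 31²; 4693 = 13 · 19²; 194579 = 7² · 11 · 19²; 14079 = 3 · 13 · 19²
lcm takes max exponent of each prime: 2 · 3 · 7² · 11 · 13 · 19² · 31² = 14585252682

14585252682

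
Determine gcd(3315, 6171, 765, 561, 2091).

gcd(3315, 6171): 6171 = 1·3315 + 2856; 3315 = 1·2856 + 459; 2856 = 6·459 + 102; 459 = 4·102 + 51; 102 = 2·51 + 0 → 51
gcd(51, 765): 765 = 15·51 + 0 → 51
gcd(51, 561): 561 = 11·51 + 0 → 51
gcd(51, 2091): 2091 = 41·51 + 0 → 51

51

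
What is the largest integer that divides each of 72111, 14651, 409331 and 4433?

13

gcd(72111, 14651): 72111 = 4·14651 + 13507; 14651 = 1·13507 + 1144; 13507 = 11·1144 + 923; 1144 = 1·923 + 221; 923 = 4·221 + 39; 221 = 5·39 + 26; 39 = 1·26 + 13; 26 = 2·13 + 0 → 13
gcd(13, 409331): 409331 = 31487·13 + 0 → 13
gcd(13, 4433): 4433 = 341·13 + 0 → 13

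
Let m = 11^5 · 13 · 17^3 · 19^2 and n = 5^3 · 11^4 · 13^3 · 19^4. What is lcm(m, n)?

max exponent per prime: 5^3 · 11^5 · 13^3 · 17^3 · 19^4 = 28318136033133678875

28318136033133678875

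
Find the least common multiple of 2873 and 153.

gcd first: 2873 = 18·153 + 119; 153 = 1·119 + 34; 119 = 3·34 + 17; 34 = 2·17 + 0 → gcd = 17
lcm = 2873·153/gcd = 439569/17 = 25857

25857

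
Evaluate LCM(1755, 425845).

149471595

1755 = 3³ · 5 · 13; 425845 = 5 · 7 · 23³
max exponents: 3³ · 5 · 7 · 13 · 23³ = 149471595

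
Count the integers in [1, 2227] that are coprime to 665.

665 = 5·7·19. Inclusion–exclusion on these primes:
2227 − ⌊2227/5⌋ − ⌊2227/7⌋ − ⌊2227/19⌋ + ⌊2227/35⌋ + ⌊2227/95⌋ + ⌊2227/133⌋ − ⌊2227/665⌋ = 1446

1446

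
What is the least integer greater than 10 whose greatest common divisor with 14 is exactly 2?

Multiples of 2 above 10: 2·6, 2·7, … . Need the cofactor coprime to 14/2 = 7.
Checking s = 6, 7, … the first with gcd(s, 7) = 1 is s = 6, giving 12.

12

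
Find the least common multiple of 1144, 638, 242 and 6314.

104736632

1144 = 2³ · 11 · 13; 638 = 2 · 11 · 29; 242 = 2 · 11²; 6314 = 2 · 7 · 11 · 41
lcm takes max exponent of each prime: 2³ · 7 · 11² · 13 · 29 · 41 = 104736632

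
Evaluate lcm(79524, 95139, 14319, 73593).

295581155656644

79524 = 2² · 3² · 47²; 95139 = 3² · 11 · 31²; 14319 = 3² · 37 · 43; 73593 = 3² · 13 · 17 · 37
lcm takes max exponent of each prime: 2² · 3² · 11 · 13 · 17 · 31² · 37 · 43 · 47² = 295581155656644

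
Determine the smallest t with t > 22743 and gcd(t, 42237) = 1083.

23826

42237 = 1083·39. Any t with gcd(t, 42237) = 1083 is a multiple of 1083, say 1083s, with s coprime to 39.
Need s > 22743/1083, so s ≥ 22. First s ≥ 22 with gcd(s, 39) = 1 is s = 22. Thus t = 1083·22 = 23826.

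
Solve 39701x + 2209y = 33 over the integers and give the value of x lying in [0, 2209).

Reduce mod 2209: 39701x ≡ 33 (mod 2209). With g = gcd(39701, 2209) = 1 dividing 33, divide through: 39701x ≡ 33 (mod 2209).
Since gcd(39701, 2209) = 1, x ≡ 33·(39701)⁻¹ ≡ 941 (mod 2209). Smallest non-negative: 941.

941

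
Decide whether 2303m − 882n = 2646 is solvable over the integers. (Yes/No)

Yes

By Bézout, 2303m − 882n = 2646 has integer solutions iff gcd(2303, 882) | 2646.
Euclid: 2303 = 2·882 + 539; 882 = 1·539 + 343; 539 = 1·343 + 196; 343 = 1·196 + 147; 196 = 1·147 + 49; 147 = 3·49 + 0. gcd = 49; 2646 mod 49 = 0. Yes.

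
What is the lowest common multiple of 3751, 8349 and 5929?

lcm(3751, 8349) = 3751·8349/gcd = 31317099/121 = 258819
lcm(258819, 5929) = 258819·5929/gcd = 1534537851/121 = 12682131

12682131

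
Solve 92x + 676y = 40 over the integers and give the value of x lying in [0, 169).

118

gcd(92, 676) = 4 (Euclid: 676 = 7·92 + 32; 92 = 2·32 + 28; 32 = 1·28 + 4; 28 = 7·4 + 0), and 4 | 40.
Extended Euclid: 92·(-22) + 676·(3) = 4. Scale by 10: x₀ = -220.
General solution x = x₀ + 169t; reducing mod 169 gives x = 118 (and y = -16).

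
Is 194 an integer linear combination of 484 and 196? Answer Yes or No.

No

gcd(484, 196): 484 = 2·196 + 92; 196 = 2·92 + 12; 92 = 7·12 + 8; 12 = 1·8 + 4; 8 = 2·4 + 0 → 4
4 does not divide 194, so a solution does not exist.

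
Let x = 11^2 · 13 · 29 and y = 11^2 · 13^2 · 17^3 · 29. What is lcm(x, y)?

2913512173

max exponent per prime: 11^2 · 13^2 · 17^3 · 29 = 2913512173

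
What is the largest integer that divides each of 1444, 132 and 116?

4

gcd(1444, 132): 1444 = 10·132 + 124; 132 = 1·124 + 8; 124 = 15·8 + 4; 8 = 2·4 + 0 → 4
gcd(4, 116): 116 = 29·4 + 0 → 4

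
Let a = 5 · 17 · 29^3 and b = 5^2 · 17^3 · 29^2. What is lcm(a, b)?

max exponent per prime: 5^2 · 17^3 · 29^3 = 2995578925

2995578925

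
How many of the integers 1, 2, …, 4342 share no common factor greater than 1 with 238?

1751

Prime factors of 238: 2, 7, 17. Count integers ≤ 4342 divisible by none of them.
By inclusion–exclusion: 4342 − ⌊4342/2⌋ − ⌊4342/7⌋ − ⌊4342/17⌋ + ⌊4342/14⌋ + ⌊4342/34⌋ + ⌊4342/119⌋ − ⌊4342/238⌋ = 1751.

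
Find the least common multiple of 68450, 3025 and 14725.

4878363050

68450 = 2 · 5² · 37²; 3025 = 5² · 11²; 14725 = 5² · 19 · 31
lcm takes max exponent of each prime: 2 · 5² · 11² · 19 · 31 · 37² = 4878363050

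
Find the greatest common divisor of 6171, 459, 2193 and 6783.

gcd(6171, 459): 6171 = 13·459 + 204; 459 = 2·204 + 51; 204 = 4·51 + 0 → 51
gcd(51, 2193): 2193 = 43·51 + 0 → 51
gcd(51, 6783): 6783 = 133·51 + 0 → 51

51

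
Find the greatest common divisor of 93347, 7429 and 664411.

gcd(93347, 7429): 93347 = 12·7429 + 4199; 7429 = 1·4199 + 3230; 4199 = 1·3230 + 969; 3230 = 3·969 + 323; 969 = 3·323 + 0 → 323
gcd(323, 664411): 664411 = 2057·323 + 0 → 323

323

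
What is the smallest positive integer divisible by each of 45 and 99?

45 = 3² · 5; 99 = 3² · 11
max exponents: 3² · 5 · 11 = 495

495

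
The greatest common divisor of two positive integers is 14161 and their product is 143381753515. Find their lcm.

10125115

Since gcd(u,v)·lcm(u,v) = uv, lcm = 143381753515/14161 = 10125115.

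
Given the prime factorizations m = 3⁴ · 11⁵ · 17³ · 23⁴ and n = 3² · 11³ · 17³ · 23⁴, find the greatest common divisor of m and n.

16469433960507

min exponent per shared prime: 3² · 11³ · 17³ · 23⁴ = 16469433960507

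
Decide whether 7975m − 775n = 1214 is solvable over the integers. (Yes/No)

No

gcd(7975, 775): 7975 = 10·775 + 225; 775 = 3·225 + 100; 225 = 2·100 + 25; 100 = 4·25 + 0 → 25
25 does not divide 1214, so a solution does not exist.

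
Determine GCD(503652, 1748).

Euclid: 503652 = 288·1748 + 228; 1748 = 7·228 + 152; 228 = 1·152 + 76; 152 = 2·76 + 0. Last nonzero remainder: 76.

76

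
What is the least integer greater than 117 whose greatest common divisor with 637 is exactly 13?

130

637 = 13·49. Any k with gcd(k, 637) = 13 is a multiple of 13, say 13s, with s coprime to 49.
Need s > 117/13, so s ≥ 10. First s ≥ 10 with gcd(s, 49) = 1 is s = 10. Thus k = 13·10 = 130.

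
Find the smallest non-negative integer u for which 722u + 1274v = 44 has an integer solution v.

23

Euclid: 1274 = 1·722 + 552; 722 = 1·552 + 170; 552 = 3·170 + 42; 170 = 4·42 + 2; 42 = 21·2 + 0 → gcd = 2; 44 = 2·22.
Back-substitution yields 722·(30) + 1274·(-17) = 2, so one solution is u = 30·22 = 660, v = -17·22 = -374.
Solutions in u differ by 1274/2 = 637; the one in [0, 637) is 660 mod 637 = 23.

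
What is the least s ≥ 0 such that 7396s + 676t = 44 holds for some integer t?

151

Reduce mod 676: 7396s ≡ 44 (mod 676). With g = gcd(7396, 676) = 4 dividing 44, divide through: 1849s ≡ 11 (mod 169).
Since gcd(1849, 169) = 1, s ≡ 11·(1849)⁻¹ ≡ 151 (mod 169). Smallest non-negative: 151.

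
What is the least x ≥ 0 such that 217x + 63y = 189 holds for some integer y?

0

gcd(217, 63) = 7 (Euclid: 217 = 3·63 + 28; 63 = 2·28 + 7; 28 = 4·7 + 0), and 7 | 189.
Extended Euclid: 217·(-2) + 63·(7) = 7. Scale by 27: x₀ = -54.
General solution x = x₀ + 9t; reducing mod 9 gives x = 0 (and y = 3).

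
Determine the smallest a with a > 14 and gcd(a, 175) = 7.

21

175 = 7·25. Any a with gcd(a, 175) = 7 is a multiple of 7, say 7s, with s coprime to 25.
Need s > 14/7, so s ≥ 3. First s ≥ 3 with gcd(s, 25) = 1 is s = 3. Thus a = 7·3 = 21.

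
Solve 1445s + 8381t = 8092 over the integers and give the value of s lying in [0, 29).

23

gcd(1445, 8381) = 289 (Euclid: 8381 = 5·1445 + 1156; 1445 = 1·1156 + 289; 1156 = 4·289 + 0), and 289 | 8092.
Extended Euclid: 1445·(6) + 8381·(-1) = 289. Scale by 28: s₀ = 168.
General solution s = s₀ + 29k; reducing mod 29 gives s = 23 (and t = -3).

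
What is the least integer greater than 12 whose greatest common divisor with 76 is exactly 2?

Multiples of 2 above 12: 2·7, 2·8, … . Need the cofactor coprime to 76/2 = 38.
Checking s = 7, 8, … the first with gcd(s, 38) = 1 is s = 7, giving 14.

14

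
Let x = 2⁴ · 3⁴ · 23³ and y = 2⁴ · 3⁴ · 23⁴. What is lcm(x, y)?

362673936

max exponent per prime: 2⁴ · 3⁴ · 23⁴ = 362673936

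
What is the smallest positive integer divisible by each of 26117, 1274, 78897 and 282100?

70194660900

26117 = 7² · 13 · 41; 1274 = 2 · 7² · 13; 78897 = 3 · 7 · 13 · 17²; 282100 = 2² · 5² · 7 · 13 · 31
lcm takes max exponent of each prime: 2² · 3 · 5² · 7² · 13 · 17² · 31 · 41 = 70194660900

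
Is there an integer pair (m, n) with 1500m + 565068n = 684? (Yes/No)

Yes

gcd(1500, 565068): 565068 = 376·1500 + 1068; 1500 = 1·1068 + 432; 1068 = 2·432 + 204; 432 = 2·204 + 24; 204 = 8·24 + 12; 24 = 2·12 + 0 → 12
12 divides 684, so a solution exists.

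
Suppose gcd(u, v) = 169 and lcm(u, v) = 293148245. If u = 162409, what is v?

u·v = gcd·lcm = 169·293148245 = 49542053405, so v = 49542053405/162409 = 305045.

305045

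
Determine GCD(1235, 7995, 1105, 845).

65

gcd(1235, 7995): 7995 = 6·1235 + 585; 1235 = 2·585 + 65; 585 = 9·65 + 0 → 65
gcd(65, 1105): 1105 = 17·65 + 0 → 65
gcd(65, 845): 845 = 13·65 + 0 → 65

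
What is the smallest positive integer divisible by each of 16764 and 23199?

11785092

16764 = 2² · 3 · 11 · 127; 23199 = 3 · 11 · 19 · 37
max exponents: 2² · 3 · 11 · 19 · 37 · 127 = 11785092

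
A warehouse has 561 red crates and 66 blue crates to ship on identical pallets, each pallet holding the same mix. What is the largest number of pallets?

33

Euclid: 561 = 8·66 + 33; 66 = 2·33 + 0. Last nonzero remainder: 33.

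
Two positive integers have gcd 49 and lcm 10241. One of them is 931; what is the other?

539

u·v = gcd·lcm = 49·10241 = 501809, so v = 501809/931 = 539.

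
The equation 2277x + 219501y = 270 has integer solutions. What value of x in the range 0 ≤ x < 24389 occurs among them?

gcd(2277, 219501) = 9 (Euclid: 219501 = 96·2277 + 909; 2277 = 2·909 + 459; 909 = 1·459 + 450; 459 = 1·450 + 9; 450 = 50·9 + 0), and 9 | 270.
Extended Euclid: 2277·(482) + 219501·(-5) = 9. Scale by 30: x₀ = 14460.
General solution x = x₀ + 24389t; reducing mod 24389 gives x = 14460 (and y = -150).

14460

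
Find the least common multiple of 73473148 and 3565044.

1336403088972

73473148 = 2² · 7² · 41² · 223; 3565044 = 2² · 3² · 7² · 43 · 47
max exponents: 2² · 3² · 7² · 41² · 43 · 47 · 223 = 1336403088972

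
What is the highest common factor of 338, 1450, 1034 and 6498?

gcd(338, 1450): 1450 = 4·338 + 98; 338 = 3·98 + 44; 98 = 2·44 + 10; 44 = 4·10 + 4; 10 = 2·4 + 2; 4 = 2·2 + 0 → 2
gcd(2, 1034): 1034 = 517·2 + 0 → 2
gcd(2, 6498): 6498 = 3249·2 + 0 → 2

2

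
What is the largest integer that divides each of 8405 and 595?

5

Euclid: 8405 = 14·595 + 75; 595 = 7·75 + 70; 75 = 1·70 + 5; 70 = 14·5 + 0. Last nonzero remainder: 5.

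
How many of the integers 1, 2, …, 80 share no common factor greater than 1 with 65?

59

65 = 5·13. Inclusion–exclusion on these primes:
80 − ⌊80/5⌋ − ⌊80/13⌋ + ⌊80/65⌋ = 59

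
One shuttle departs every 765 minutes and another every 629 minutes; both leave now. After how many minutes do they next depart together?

gcd first: 765 = 1·629 + 136; 629 = 4·136 + 85; 136 = 1·85 + 51; 85 = 1·51 + 34; 51 = 1·34 + 17; 34 = 2·17 + 0 → gcd = 17
lcm = 765·629/gcd = 481185/17 = 28305

28305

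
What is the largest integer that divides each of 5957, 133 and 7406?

5957 = 7 · 23 · 37; 133 = 7 · 19; 7406 = 2 · 7 · 23²
gcd takes min exponent of each prime: 7 = 7

7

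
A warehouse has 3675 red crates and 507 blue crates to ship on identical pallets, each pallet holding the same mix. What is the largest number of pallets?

Euclid: 3675 = 7·507 + 126; 507 = 4·126 + 3; 126 = 42·3 + 0. Last nonzero remainder: 3.

3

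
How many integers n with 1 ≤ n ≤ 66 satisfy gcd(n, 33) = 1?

33 = 3·11. Inclusion–exclusion on these primes:
66 − ⌊66/3⌋ − ⌊66/11⌋ + ⌊66/33⌋ = 40

40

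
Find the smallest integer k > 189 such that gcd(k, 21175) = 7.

196

Multiples of 7 above 189: 7·28, 7·29, … . Need the cofactor coprime to 21175/7 = 3025.
Checking s = 28, 29, … the first with gcd(s, 3025) = 1 is s = 28, giving 196.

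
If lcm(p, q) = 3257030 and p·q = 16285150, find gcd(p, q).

gcd·lcm = product, so gcd = 16285150/3257030 = 5.

5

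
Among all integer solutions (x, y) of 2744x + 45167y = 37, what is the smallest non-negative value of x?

Reduce mod 45167: 2744x ≡ 37 (mod 45167). With g = gcd(2744, 45167) = 1 dividing 37, divide through: 2744x ≡ 37 (mod 45167).
Since gcd(2744, 45167) = 1, x ≡ 37·(2744)⁻¹ ≡ 31291 (mod 45167). Smallest non-negative: 31291.

31291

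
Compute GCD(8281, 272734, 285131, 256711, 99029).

gcd(8281, 272734): 272734 = 32·8281 + 7742; 8281 = 1·7742 + 539; 7742 = 14·539 + 196; 539 = 2·196 + 147; 196 = 1·147 + 49; 147 = 3·49 + 0 → 49
gcd(49, 285131): 285131 = 5819·49 + 0 → 49
gcd(49, 256711): 256711 = 5239·49 + 0 → 49
gcd(49, 99029): 99029 = 2021·49 + 0 → 49

49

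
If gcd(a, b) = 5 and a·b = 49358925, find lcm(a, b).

9871785

For any two positive integers, gcd × lcm equals their product. Hence lcm = 49358925 / 5 = 9871785.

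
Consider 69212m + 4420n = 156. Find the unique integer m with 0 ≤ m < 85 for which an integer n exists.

Euclid: 69212 = 15·4420 + 2912; 4420 = 1·2912 + 1508; 2912 = 1·1508 + 1404; 1508 = 1·1404 + 104; 1404 = 13·104 + 52; 104 = 2·52 + 0 → gcd = 52; 156 = 52·3.
Back-substitution yields 69212·(41) + 4420·(-642) = 52, so one solution is m = 41·3 = 123, n = -642·3 = -1926.
Solutions in m differ by 4420/52 = 85; the one in [0, 85) is 123 mod 85 = 38.

38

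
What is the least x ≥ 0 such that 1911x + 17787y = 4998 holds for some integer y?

gcd(1911, 17787) = 147 (Euclid: 17787 = 9·1911 + 588; 1911 = 3·588 + 147; 588 = 4·147 + 0), and 147 | 4998.
Extended Euclid: 1911·(28) + 17787·(-3) = 147. Scale by 34: x₀ = 952.
General solution x = x₀ + 121t; reducing mod 121 gives x = 105 (and y = -11).

105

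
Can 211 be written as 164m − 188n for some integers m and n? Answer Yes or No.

No

By Bézout, 164m − 188n = 211 has integer solutions iff gcd(164, 188) | 211.
Euclid: 188 = 1·164 + 24; 164 = 6·24 + 20; 24 = 1·20 + 4; 20 = 5·4 + 0. gcd = 4; 211 mod 4 = 3. No.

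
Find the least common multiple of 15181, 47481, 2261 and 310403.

2144574327

lcm(15181, 47481) = 15181·47481/gcd = 720809061/323 = 2231607
lcm(2231607, 2261) = 2231607·2261/gcd = 5045663427/2261 = 2231607
lcm(2231607, 310403) = 2231607·310403/gcd = 692697507621/323 = 2144574327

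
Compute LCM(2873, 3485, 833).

28859285

2873 = 13² · 17; 3485 = 5 · 17 · 41; 833 = 7² · 17
lcm takes max exponent of each prime: 5 · 7² · 13² · 17 · 41 = 28859285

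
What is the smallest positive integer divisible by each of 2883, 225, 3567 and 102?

2883 = 3 · 31²; 225 = 3² · 5²; 3567 = 3 · 29 · 41; 102 = 2 · 3 · 17
lcm takes max exponent of each prime: 2 · 3² · 5² · 17 · 29 · 31² · 41 = 8741111850

8741111850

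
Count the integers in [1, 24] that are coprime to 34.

11

Prime factors of 34: 2, 17. Count integers ≤ 24 divisible by none of them.
By inclusion–exclusion: 24 − ⌊24/2⌋ − ⌊24/17⌋ + ⌊24/34⌋ = 11.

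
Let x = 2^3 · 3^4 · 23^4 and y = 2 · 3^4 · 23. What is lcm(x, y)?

181336968

max exponent per prime: 2^3 · 3^4 · 23^4 = 181336968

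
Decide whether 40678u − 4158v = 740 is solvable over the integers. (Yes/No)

No

gcd(40678, 4158): 40678 = 9·4158 + 3256; 4158 = 1·3256 + 902; 3256 = 3·902 + 550; 902 = 1·550 + 352; 550 = 1·352 + 198; 352 = 1·198 + 154; 198 = 1·154 + 44; 154 = 3·44 + 22; 44 = 2·22 + 0 → 22
22 does not divide 740, so a solution does not exist.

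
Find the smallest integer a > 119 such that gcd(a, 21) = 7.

133

gcd(a, 21) = 7 forces 7 | a; write a = 7s. Then gcd(7s, 7·3) = 7·gcd(s, 3), so need gcd(s, 3) = 1.
7s > 119 gives s ≥ 18. The least s ≥ 18 coprime to 3 is 19, so a = 7·19 = 133.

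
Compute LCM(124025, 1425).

124025 = 5² · 11² · 41; 1425 = 3 · 5² · 19
max exponents: 3 · 5² · 11² · 19 · 41 = 7069425

7069425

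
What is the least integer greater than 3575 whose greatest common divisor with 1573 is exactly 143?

3718

1573 = 143·11. Any m with gcd(m, 1573) = 143 is a multiple of 143, say 143s, with s coprime to 11.
Need s > 3575/143, so s ≥ 26. First s ≥ 26 with gcd(s, 11) = 1 is s = 26. Thus m = 143·26 = 3718.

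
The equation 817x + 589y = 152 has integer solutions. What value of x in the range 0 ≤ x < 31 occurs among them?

11

Euclid: 817 = 1·589 + 228; 589 = 2·228 + 133; 228 = 1·133 + 95; 133 = 1·95 + 38; 95 = 2·38 + 19; 38 = 2·19 + 0 → gcd = 19; 152 = 19·8.
Back-substitution yields 817·(13) + 589·(-18) = 19, so one solution is x = 13·8 = 104, y = -18·8 = -144.
Solutions in x differ by 589/19 = 31; the one in [0, 31) is 104 mod 31 = 11.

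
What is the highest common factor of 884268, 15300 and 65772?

36

gcd(884268, 15300): 884268 = 57·15300 + 12168; 15300 = 1·12168 + 3132; 12168 = 3·3132 + 2772; 3132 = 1·2772 + 360; 2772 = 7·360 + 252; 360 = 1·252 + 108; 252 = 2·108 + 36; 108 = 3·36 + 0 → 36
gcd(36, 65772): 65772 = 1827·36 + 0 → 36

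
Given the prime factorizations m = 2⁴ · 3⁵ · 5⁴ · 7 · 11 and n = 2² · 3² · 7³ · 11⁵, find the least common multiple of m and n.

134234397990000

max exponent per prime: 2⁴ · 3⁵ · 5⁴ · 7³ · 11⁵ = 134234397990000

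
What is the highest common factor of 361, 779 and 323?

361 = 19²; 779 = 19 · 41; 323 = 17 · 19
gcd takes min exponent of each prime: 19 = 19

19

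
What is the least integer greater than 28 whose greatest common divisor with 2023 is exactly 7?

Multiples of 7 above 28: 7·5, 7·6, … . Need the cofactor coprime to 2023/7 = 289.
Checking s = 5, 6, … the first with gcd(s, 289) = 1 is s = 5, giving 35.

35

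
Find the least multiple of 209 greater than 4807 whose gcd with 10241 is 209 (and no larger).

5016

gcd(x, 10241) = 209 forces 209 | x; write x = 209s. Then gcd(209s, 209·49) = 209·gcd(s, 49), so need gcd(s, 49) = 1.
209s > 4807 gives s ≥ 24. The least s ≥ 24 coprime to 49 is 24, so x = 209·24 = 5016.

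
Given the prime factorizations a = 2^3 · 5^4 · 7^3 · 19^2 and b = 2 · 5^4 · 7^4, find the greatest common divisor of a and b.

428750

min exponent per shared prime: 2 · 5^4 · 7^3 = 428750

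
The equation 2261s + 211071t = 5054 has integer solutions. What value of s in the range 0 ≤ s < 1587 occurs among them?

Reduce mod 211071: 2261s ≡ 5054 (mod 211071). With g = gcd(2261, 211071) = 133 dividing 5054, divide through: 17s ≡ 38 (mod 1587).
Since gcd(17, 1587) = 1, s ≡ 38·(17)⁻¹ ≡ 469 (mod 1587). Smallest non-negative: 469.

469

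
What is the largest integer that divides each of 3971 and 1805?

Euclid: 3971 = 2·1805 + 361; 1805 = 5·361 + 0. Last nonzero remainder: 361.

361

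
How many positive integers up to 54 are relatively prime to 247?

48

247 = 13·19. Inclusion–exclusion on these primes:
54 − ⌊54/13⌋ − ⌊54/19⌋ + ⌊54/247⌋ = 48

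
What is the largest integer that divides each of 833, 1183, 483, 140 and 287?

7

833 = 7² · 17; 1183 = 7 · 13²; 483 = 3 · 7 · 23; 140 = 2² · 5 · 7; 287 = 7 · 41
gcd takes min exponent of each prime: 7 = 7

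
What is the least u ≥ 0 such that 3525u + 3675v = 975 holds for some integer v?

gcd(3525, 3675) = 75 (Euclid: 3675 = 1·3525 + 150; 3525 = 23·150 + 75; 150 = 2·75 + 0), and 75 | 975.
Extended Euclid: 3525·(24) + 3675·(-23) = 75. Scale by 13: u₀ = 312.
General solution u = u₀ + 49t; reducing mod 49 gives u = 18 (and v = -17).

18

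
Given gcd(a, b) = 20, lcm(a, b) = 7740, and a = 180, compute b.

860

Using ab = gcd(a,b)·lcm(a,b) = 20·7740 = 154800, we get b = 154800/180 = 860.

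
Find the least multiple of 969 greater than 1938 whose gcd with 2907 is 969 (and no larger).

2907 = 969·3. Any m with gcd(m, 2907) = 969 is a multiple of 969, say 969s, with s coprime to 3.
Need s > 1938/969, so s ≥ 3. First s ≥ 3 with gcd(s, 3) = 1 is s = 4. Thus m = 969·4 = 3876.

3876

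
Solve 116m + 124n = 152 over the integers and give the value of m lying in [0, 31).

12

gcd(116, 124) = 4 (Euclid: 124 = 1·116 + 8; 116 = 14·8 + 4; 8 = 2·4 + 0), and 4 | 152.
Extended Euclid: 116·(15) + 124·(-14) = 4. Scale by 38: m₀ = 570.
General solution m = m₀ + 31t; reducing mod 31 gives m = 12 (and n = -10).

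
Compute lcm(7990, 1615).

gcd first: 7990 = 4·1615 + 1530; 1615 = 1·1530 + 85; 1530 = 18·85 + 0 → gcd = 85
lcm = 7990·1615/gcd = 12903850/85 = 151810

151810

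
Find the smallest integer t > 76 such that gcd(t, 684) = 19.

95

Multiples of 19 above 76: 19·5, 19·6, … . Need the cofactor coprime to 684/19 = 36.
Checking s = 5, 6, … the first with gcd(s, 36) = 1 is s = 5, giving 95.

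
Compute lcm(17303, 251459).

gcd first: 251459 = 14·17303 + 9217; 17303 = 1·9217 + 8086; 9217 = 1·8086 + 1131; 8086 = 7·1131 + 169; 1131 = 6·169 + 117; 169 = 1·117 + 52; 117 = 2·52 + 13; 52 = 4·13 + 0 → gcd = 13
lcm = 17303·251459/gcd = 4350995077/13 = 334691929

334691929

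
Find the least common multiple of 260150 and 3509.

7544350

gcd first: 260150 = 74·3509 + 484; 3509 = 7·484 + 121; 484 = 4·121 + 0 → gcd = 121
lcm = 260150·3509/gcd = 912866350/121 = 7544350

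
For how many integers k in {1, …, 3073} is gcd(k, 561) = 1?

Prime factors of 561: 3, 11, 17. Count integers ≤ 3073 divisible by none of them.
By inclusion–exclusion: 3073 − ⌊3073/3⌋ − ⌊3073/11⌋ − ⌊3073/17⌋ + ⌊3073/33⌋ + ⌊3073/51⌋ + ⌊3073/187⌋ − ⌊3073/561⌋ = 1754.

1754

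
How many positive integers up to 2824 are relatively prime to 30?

753

Prime factors of 30: 2, 3, 5. Count integers ≤ 2824 divisible by none of them.
By inclusion–exclusion: 2824 − ⌊2824/2⌋ − ⌊2824/3⌋ − ⌊2824/5⌋ + ⌊2824/6⌋ + ⌊2824/10⌋ + ⌊2824/15⌋ − ⌊2824/30⌋ = 753.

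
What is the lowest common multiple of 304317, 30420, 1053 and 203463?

304317 = 3⁴ · 13 · 17²; 30420 = 2² · 3² · 5 · 13²; 1053 = 3⁴ · 13; 203463 = 3² · 13 · 37 · 47
lcm takes max exponent of each prime: 2² · 3⁴ · 5 · 13² · 17² · 37 · 47 = 137593888380

137593888380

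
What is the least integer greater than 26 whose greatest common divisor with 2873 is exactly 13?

2873 = 13·221. Any t with gcd(t, 2873) = 13 is a multiple of 13, say 13s, with s coprime to 221.
Need s > 26/13, so s ≥ 3. First s ≥ 3 with gcd(s, 221) = 1 is s = 3. Thus t = 13·3 = 39.

39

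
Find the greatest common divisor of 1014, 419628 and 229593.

3

gcd(1014, 419628): 419628 = 413·1014 + 846; 1014 = 1·846 + 168; 846 = 5·168 + 6; 168 = 28·6 + 0 → 6
gcd(6, 229593): 229593 = 38265·6 + 3; 6 = 2·3 + 0 → 3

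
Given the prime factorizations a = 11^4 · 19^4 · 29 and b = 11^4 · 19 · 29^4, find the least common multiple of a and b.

1349513197389841

max exponent per prime: 11^4 · 19^4 · 29^4 = 1349513197389841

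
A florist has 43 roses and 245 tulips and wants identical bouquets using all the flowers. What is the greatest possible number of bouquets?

Euclid: 245 = 5·43 + 30; 43 = 1·30 + 13; 30 = 2·13 + 4; 13 = 3·4 + 1; 4 = 4·1 + 0. Last nonzero remainder: 1.

1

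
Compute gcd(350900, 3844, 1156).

350900 = 2² · 5² · 11² · 29; 3844 = 2² · 31²; 1156 = 2² · 17²
gcd takes min exponent of each prime: 2² = 4

4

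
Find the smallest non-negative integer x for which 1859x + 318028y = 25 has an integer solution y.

Euclid: 318028 = 171·1859 + 139; 1859 = 13·139 + 52; 139 = 2·52 + 35; 52 = 1·35 + 17; 35 = 2·17 + 1; 17 = 17·1 + 0 → gcd = 1; 25 = 1·25.
Back-substitution yields 1859·(-18305) + 318028·(107) = 1, so one solution is x = -18305·25 = -457625, y = 107·25 = 2675.
Solutions in x differ by 318028/1 = 318028; the one in [0, 318028) is -457625 mod 318028 = 178431.

178431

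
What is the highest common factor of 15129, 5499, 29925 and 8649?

gcd(15129, 5499): 15129 = 2·5499 + 4131; 5499 = 1·4131 + 1368; 4131 = 3·1368 + 27; 1368 = 50·27 + 18; 27 = 1·18 + 9; 18 = 2·9 + 0 → 9
gcd(9, 29925): 29925 = 3325·9 + 0 → 9
gcd(9, 8649): 8649 = 961·9 + 0 → 9

9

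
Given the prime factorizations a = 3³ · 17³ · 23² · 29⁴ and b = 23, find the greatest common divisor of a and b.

min exponent per shared prime: 23 = 23

23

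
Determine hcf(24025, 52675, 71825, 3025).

gcd(24025, 52675): 52675 = 2·24025 + 4625; 24025 = 5·4625 + 900; 4625 = 5·900 + 125; 900 = 7·125 + 25; 125 = 5·25 + 0 → 25
gcd(25, 71825): 71825 = 2873·25 + 0 → 25
gcd(25, 3025): 3025 = 121·25 + 0 → 25

25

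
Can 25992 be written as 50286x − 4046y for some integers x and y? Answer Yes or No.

By Bézout, 50286x − 4046y = 25992 has integer solutions iff gcd(50286, 4046) | 25992.
Euclid: 50286 = 12·4046 + 1734; 4046 = 2·1734 + 578; 1734 = 3·578 + 0. gcd = 578; 25992 mod 578 = 560. No.

No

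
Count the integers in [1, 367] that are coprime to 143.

308

Prime factors of 143: 11, 13. Count integers ≤ 367 divisible by none of them.
By inclusion–exclusion: 367 − ⌊367/11⌋ − ⌊367/13⌋ + ⌊367/143⌋ = 308.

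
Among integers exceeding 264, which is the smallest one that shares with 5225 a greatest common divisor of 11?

286

Multiples of 11 above 264: 11·25, 11·26, … . Need the cofactor coprime to 5225/11 = 475.
Checking s = 25, 26, … the first with gcd(s, 475) = 1 is s = 26, giving 286.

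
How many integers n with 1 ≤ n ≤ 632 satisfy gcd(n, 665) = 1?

411

665 = 5·7·19. Inclusion–exclusion on these primes:
632 − ⌊632/5⌋ − ⌊632/7⌋ − ⌊632/19⌋ + ⌊632/35⌋ + ⌊632/95⌋ + ⌊632/133⌋ − ⌊632/665⌋ = 411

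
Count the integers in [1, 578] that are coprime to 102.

102 = 2·3·17. Inclusion–exclusion on these primes:
578 − ⌊578/2⌋ − ⌊578/3⌋ − ⌊578/17⌋ + ⌊578/6⌋ + ⌊578/34⌋ + ⌊578/51⌋ − ⌊578/102⌋ = 182

182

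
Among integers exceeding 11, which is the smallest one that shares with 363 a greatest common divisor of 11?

22

gcd(k, 363) = 11 forces 11 | k; write k = 11s. Then gcd(11s, 11·33) = 11·gcd(s, 33), so need gcd(s, 33) = 1.
11s > 11 gives s ≥ 2. The least s ≥ 2 coprime to 33 is 2, so k = 11·2 = 22.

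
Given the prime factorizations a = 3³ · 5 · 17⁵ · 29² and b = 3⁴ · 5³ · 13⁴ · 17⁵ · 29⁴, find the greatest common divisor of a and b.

min exponent per shared prime: 3³ · 5 · 17⁵ · 29² = 161203464495

161203464495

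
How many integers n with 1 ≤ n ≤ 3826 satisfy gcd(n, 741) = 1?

2231

Prime factors of 741: 3, 13, 19. Count integers ≤ 3826 divisible by none of them.
By inclusion–exclusion: 3826 − ⌊3826/3⌋ − ⌊3826/13⌋ − ⌊3826/19⌋ + ⌊3826/39⌋ + ⌊3826/57⌋ + ⌊3826/247⌋ − ⌊3826/741⌋ = 2231.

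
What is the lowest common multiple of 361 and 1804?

361 = 19²; 1804 = 2² · 11 · 41
max exponents: 2² · 11 · 19² · 41 = 651244

651244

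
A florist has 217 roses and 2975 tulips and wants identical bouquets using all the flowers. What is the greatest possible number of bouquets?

Euclid: 2975 = 13·217 + 154; 217 = 1·154 + 63; 154 = 2·63 + 28; 63 = 2·28 + 7; 28 = 4·7 + 0. Last nonzero remainder: 7.

7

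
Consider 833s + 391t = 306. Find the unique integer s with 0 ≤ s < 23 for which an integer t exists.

6

Reduce mod 391: 833s ≡ 306 (mod 391). With g = gcd(833, 391) = 17 dividing 306, divide through: 49s ≡ 18 (mod 23).
Since gcd(49, 23) = 1, s ≡ 18·(49)⁻¹ ≡ 6 (mod 23). Smallest non-negative: 6.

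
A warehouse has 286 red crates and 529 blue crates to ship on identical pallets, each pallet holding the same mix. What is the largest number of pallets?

Euclid: 529 = 1·286 + 243; 286 = 1·243 + 43; 243 = 5·43 + 28; 43 = 1·28 + 15; 28 = 1·15 + 13; 15 = 1·13 + 2; 13 = 6·2 + 1; 2 = 2·1 + 0. Last nonzero remainder: 1.

1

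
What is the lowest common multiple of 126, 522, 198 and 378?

120582

lcm(126, 522) = 126·522/gcd = 65772/18 = 3654
lcm(3654, 198) = 3654·198/gcd = 723492/18 = 40194
lcm(40194, 378) = 40194·378/gcd = 15193332/126 = 120582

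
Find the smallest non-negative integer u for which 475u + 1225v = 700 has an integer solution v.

Reduce mod 1225: 475u ≡ 700 (mod 1225). With g = gcd(475, 1225) = 25 dividing 700, divide through: 19u ≡ 28 (mod 49).
Since gcd(19, 49) = 1, u ≡ 28·(19)⁻¹ ≡ 35 (mod 49). Smallest non-negative: 35.

35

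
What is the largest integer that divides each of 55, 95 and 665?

5

55 = 5 · 11; 95 = 5 · 19; 665 = 5 · 7 · 19
gcd takes min exponent of each prime: 5 = 5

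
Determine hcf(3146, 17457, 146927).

gcd(3146, 17457): 17457 = 5·3146 + 1727; 3146 = 1·1727 + 1419; 1727 = 1·1419 + 308; 1419 = 4·308 + 187; 308 = 1·187 + 121; 187 = 1·121 + 66; 121 = 1·66 + 55; 66 = 1·55 + 11; 55 = 5·11 + 0 → 11
gcd(11, 146927): 146927 = 13357·11 + 0 → 11

11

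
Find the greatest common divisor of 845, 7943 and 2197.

gcd(845, 7943): 7943 = 9·845 + 338; 845 = 2·338 + 169; 338 = 2·169 + 0 → 169
gcd(169, 2197): 2197 = 13·169 + 0 → 169

169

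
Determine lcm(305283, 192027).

gcd first: 305283 = 1·192027 + 113256; 192027 = 1·113256 + 78771; 113256 = 1·78771 + 34485; 78771 = 2·34485 + 9801; 34485 = 3·9801 + 5082; 9801 = 1·5082 + 4719; 5082 = 1·4719 + 363; 4719 = 13·363 + 0 → gcd = 363
lcm = 305283·192027/gcd = 58622578641/363 = 161494707

161494707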